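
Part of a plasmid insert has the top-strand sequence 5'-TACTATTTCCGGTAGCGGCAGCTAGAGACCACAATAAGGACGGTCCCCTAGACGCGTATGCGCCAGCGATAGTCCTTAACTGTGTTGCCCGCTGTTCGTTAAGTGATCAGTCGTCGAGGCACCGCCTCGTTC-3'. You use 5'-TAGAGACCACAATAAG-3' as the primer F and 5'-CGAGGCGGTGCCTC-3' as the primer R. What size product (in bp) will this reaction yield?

107 bp

Forward primer TAGAGACCACAATAAG is found on the top strand at positions 23–38.
Reverse complement of the reverse primer: GAGGCACCGCCTCG. This occurs on the top strand at positions 116–129.
Amplicon spans positions 23–129: 107 bp.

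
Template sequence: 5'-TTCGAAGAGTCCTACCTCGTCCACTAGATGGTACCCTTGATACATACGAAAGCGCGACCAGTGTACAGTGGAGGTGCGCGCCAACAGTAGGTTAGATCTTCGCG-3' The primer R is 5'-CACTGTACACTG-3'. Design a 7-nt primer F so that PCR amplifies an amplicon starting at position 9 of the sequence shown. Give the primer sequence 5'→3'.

5'-GTCCTAC-3'

The reverse primer's reverse complement CAGTGTACAGTG matches the template at positions 59–70; the product starts at position 9.
The forward primer is identical to the top strand over positions 9–15: GTCCTAC.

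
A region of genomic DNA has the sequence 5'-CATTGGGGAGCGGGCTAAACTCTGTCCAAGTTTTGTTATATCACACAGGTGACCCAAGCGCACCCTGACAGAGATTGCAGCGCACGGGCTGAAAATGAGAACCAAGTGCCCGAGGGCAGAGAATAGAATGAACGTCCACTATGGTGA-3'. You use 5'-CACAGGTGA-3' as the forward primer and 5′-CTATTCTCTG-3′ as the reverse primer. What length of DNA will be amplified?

83 bp

Scanning the template, CACAGGTGA occurs at positions 44–52; this primer anneals to the bottom strand there with its 3' end pointing downstream.
Reverse complement of the reverse primer: CAGAGAATAG. This occurs on the top strand at positions 117–126.
Product length = (reverse-primer end) − (forward-primer start) + 1 = 126 − 44 + 1 = 83 bp.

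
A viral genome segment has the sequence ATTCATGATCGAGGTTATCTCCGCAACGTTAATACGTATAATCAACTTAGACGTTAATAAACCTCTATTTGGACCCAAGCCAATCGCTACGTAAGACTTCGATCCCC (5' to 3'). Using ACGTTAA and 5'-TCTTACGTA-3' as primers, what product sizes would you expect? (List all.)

The forward primer ACGTTAA matches the top strand at positions 26–32, 51–57.
The reverse primer's reverse complement is TACGTAAGA, matching at positions 88–96.
Each forward site pairs with the reverse site to give a product ending at position 96: sizes 71, 46 bp.

71 bp, 46 bp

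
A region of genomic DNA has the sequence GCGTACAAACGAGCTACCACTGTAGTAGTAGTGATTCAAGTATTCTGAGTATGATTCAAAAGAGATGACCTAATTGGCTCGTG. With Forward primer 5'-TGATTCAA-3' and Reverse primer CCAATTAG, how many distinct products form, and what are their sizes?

Two products: 46 bp, 26 bp

The forward primer TGATTCAA matches the top strand at positions 32–39, 52–59.
The reverse primer's reverse complement is CTAATTGG, matching at positions 70–77.
Each forward site pairs with the reverse site to give a product ending at position 77: sizes 46, 26 bp.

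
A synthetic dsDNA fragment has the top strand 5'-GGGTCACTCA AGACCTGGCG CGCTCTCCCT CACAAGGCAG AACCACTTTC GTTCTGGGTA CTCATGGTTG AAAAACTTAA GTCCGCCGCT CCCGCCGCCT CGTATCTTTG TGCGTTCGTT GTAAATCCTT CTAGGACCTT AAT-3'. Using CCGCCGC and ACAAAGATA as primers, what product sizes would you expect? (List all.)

The forward primer CCGCCGC matches the top strand at positions 83–89, 92–98.
The reverse primer's reverse complement is TATCTTTGT, matching at positions 103–111.
Each forward site pairs with the reverse site to give a product ending at position 111: sizes 29, 20 bp.

29 bp, 20 bp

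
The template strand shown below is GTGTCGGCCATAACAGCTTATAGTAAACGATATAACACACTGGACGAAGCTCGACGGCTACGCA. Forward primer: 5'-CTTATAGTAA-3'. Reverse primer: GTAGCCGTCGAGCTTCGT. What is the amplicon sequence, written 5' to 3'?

The forward primer matches the template at positions 17–26.
The reverse primer's reverse complement is ACGAAGCTCGACGGCTAC, which matches the template at positions 44–61.
The product is the template from position 17 through 61 (45 bp).

5'-CTTATAGTAAACGATATAACACACTGGACGAAGCTCGACGGCTAC-3'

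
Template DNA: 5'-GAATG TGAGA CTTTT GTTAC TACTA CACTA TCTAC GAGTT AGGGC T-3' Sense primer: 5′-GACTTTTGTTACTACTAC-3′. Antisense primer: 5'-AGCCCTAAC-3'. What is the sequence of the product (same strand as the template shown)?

Forward primer GACTTTTGTTACTACTAC is found on the top strand at positions 9–26.
Reverse complement of the reverse primer: GTTAGGGCT. This occurs on the top strand at positions 38–46.
The product is the template from position 9 through 46 (38 bp).

5'-GACTTTTGTTACTACTACACTATCTACGAGTTAGGGCT-3'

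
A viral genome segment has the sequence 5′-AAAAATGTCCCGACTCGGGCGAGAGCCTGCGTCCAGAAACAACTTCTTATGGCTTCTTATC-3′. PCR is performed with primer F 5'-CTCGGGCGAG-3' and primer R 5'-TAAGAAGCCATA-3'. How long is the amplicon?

46 bp

Forward primer CTCGGGCGAG is found on the top strand at positions 14–23.
The reverse primer's reverse complement is TATGGCTTCTTA, which matches the template at positions 48–59.
Amplicon spans positions 14–59: 46 bp.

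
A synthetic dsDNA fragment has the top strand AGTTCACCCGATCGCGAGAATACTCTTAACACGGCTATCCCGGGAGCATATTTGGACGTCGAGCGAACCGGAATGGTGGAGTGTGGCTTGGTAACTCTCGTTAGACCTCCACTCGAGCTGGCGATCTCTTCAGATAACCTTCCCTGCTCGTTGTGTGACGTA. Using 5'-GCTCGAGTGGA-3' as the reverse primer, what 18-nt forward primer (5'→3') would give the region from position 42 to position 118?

5'-GGGAGCATATTTGGACGT-3'

The reverse primer's reverse complement TCCACTCGAGC matches the template at positions 108–118; the product starts at position 42.
The forward primer is identical to the top strand over positions 42–59: GGGAGCATATTTGGACGT.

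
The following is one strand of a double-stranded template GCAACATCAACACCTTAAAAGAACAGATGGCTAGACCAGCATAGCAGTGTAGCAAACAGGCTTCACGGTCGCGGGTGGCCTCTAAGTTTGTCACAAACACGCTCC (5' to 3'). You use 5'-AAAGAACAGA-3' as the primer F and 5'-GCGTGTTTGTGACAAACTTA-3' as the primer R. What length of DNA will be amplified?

85 bp

Forward primer AAAGAACAGA is found on the top strand at positions 18–27.
Reverse complement of the reverse primer: TAAGTTTGTCACAAACACGC. This occurs on the top strand at positions 83–102.
Product length = (reverse-primer end) − (forward-primer start) + 1 = 102 − 18 + 1 = 85 bp.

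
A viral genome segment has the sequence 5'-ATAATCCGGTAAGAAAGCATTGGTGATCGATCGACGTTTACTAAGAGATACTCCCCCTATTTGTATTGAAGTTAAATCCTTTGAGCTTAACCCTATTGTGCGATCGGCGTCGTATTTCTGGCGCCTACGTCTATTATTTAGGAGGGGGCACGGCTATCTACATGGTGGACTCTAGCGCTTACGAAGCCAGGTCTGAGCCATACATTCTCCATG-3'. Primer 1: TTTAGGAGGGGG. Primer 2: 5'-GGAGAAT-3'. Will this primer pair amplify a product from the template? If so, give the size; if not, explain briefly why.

Primer 1 (TTTAGGAGGGGG) matches the top strand at positions 137–148; it acts as a forward primer.
Primer 2's reverse complement is ATTCTCC, matching the top strand at positions 204–210; it acts as a reverse primer.
The 3' ends face each other across positions 137–210, giving a 74 bp product.

Yes — a 74 bp product.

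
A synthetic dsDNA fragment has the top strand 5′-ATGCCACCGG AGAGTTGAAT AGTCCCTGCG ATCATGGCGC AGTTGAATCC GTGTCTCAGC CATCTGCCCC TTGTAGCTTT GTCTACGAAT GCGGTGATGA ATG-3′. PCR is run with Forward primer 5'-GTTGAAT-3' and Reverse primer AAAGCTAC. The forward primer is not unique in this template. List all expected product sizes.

67 bp, 39 bp

The forward primer GTTGAAT matches the top strand at positions 14–20, 42–48.
The reverse primer's reverse complement is GTAGCTTT, matching at positions 73–80.
Each forward site pairs with the reverse site to give a product ending at position 80: sizes 67, 39 bp.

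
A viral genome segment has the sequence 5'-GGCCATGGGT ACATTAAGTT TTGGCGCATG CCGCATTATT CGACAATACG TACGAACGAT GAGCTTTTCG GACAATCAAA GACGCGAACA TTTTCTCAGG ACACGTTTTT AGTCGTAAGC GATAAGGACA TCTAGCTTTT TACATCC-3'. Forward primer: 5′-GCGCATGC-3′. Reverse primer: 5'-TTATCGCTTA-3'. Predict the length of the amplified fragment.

Scanning the template, GCGCATGC occurs at positions 24–31; this primer anneals to the bottom strand there with its 3' end pointing downstream.
The reverse primer's reverse complement is TAAGCGATAA, which matches the template at positions 116–125.
Amplicon spans positions 24–125: 102 bp.

102 bp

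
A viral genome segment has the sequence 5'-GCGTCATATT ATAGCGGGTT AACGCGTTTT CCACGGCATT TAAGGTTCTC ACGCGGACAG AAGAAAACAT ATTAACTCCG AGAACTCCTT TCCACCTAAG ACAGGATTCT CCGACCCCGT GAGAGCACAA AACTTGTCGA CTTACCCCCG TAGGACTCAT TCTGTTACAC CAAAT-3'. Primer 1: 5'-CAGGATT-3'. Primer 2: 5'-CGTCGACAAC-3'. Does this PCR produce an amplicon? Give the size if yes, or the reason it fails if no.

No product — primer 2 has no binding site in the template.

Primer 2 (CGTCGACAAC) does not match the top strand, and its reverse complement GTTGTCGACG does not match either.
With no annealing site for primer 2, no amplification occurs.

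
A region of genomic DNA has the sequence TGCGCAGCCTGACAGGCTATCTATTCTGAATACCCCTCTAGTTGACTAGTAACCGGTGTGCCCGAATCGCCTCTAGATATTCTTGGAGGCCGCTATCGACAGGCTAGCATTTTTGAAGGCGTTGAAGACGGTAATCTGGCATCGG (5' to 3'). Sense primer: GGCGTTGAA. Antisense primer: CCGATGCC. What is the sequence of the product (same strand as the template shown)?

Scanning the template, GGCGTTGAA occurs at positions 118–126; this primer anneals to the bottom strand there with its 3' end pointing downstream.
The reverse primer's reverse complement is GGCATCGG, which matches the template at positions 138–145.
The product is the template from position 118 through 145 (28 bp).

5'-GGCGTTGAAGACGGTAATCTGGCATCGG-3'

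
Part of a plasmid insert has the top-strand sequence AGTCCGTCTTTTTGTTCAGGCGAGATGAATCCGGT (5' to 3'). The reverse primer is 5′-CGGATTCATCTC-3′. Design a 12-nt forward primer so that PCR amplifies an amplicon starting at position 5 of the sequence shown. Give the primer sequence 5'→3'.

5'-CGTCTTTTTGTT-3'

The reverse primer's reverse complement GAGATGAATCCG matches the template at positions 22–33; the product starts at position 5.
The forward primer is identical to the top strand over positions 5–16: CGTCTTTTTGTT.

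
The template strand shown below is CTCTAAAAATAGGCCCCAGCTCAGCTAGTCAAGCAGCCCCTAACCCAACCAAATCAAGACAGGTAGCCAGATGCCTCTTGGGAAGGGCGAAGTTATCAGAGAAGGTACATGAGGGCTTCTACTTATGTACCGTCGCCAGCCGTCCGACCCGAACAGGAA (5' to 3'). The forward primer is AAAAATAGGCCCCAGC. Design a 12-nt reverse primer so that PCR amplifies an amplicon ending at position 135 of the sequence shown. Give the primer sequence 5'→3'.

5'-CGACGGTACATA-3'

The forward primer binds at positions 5–20; the product's 3' end on the top strand is position 135.
The reverse primer anneals to the top strand over positions 124–135, i.e. to TATGTACCGTCG.
Its sequence written 5'→3' is the reverse complement: CGACGGTACATA.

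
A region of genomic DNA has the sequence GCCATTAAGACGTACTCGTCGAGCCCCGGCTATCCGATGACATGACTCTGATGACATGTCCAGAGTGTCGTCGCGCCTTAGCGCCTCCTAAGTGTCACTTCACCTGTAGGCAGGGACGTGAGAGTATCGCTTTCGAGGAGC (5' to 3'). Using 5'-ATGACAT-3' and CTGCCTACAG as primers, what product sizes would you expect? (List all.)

77 bp, 63 bp

The forward primer ATGACAT matches the top strand at positions 37–43, 51–57.
The reverse primer's reverse complement is CTGTAGGCAG, matching at positions 104–113.
Each forward site pairs with the reverse site to give a product ending at position 113: sizes 77, 63 bp.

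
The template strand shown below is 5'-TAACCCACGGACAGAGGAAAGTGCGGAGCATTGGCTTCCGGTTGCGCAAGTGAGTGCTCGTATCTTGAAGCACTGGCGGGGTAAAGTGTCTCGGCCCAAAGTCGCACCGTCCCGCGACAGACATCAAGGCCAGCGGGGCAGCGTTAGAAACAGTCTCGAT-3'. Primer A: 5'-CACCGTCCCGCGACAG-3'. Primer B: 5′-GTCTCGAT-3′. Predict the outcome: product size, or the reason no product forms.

No product — both primers anneal to the same strand and extend in the same direction.

Primer A (CACCGTCCCGCGACAG) matches the top strand at positions 105–120 (3' end points downstream).
Primer B (GTCTCGAT) also matches the top strand directly, at positions 153–160 — its reverse complement ATCGAGAC is not present.
Both primers anneal to the bottom strand with 3' ends pointing the same way, so neither can prime synthesis back toward the other.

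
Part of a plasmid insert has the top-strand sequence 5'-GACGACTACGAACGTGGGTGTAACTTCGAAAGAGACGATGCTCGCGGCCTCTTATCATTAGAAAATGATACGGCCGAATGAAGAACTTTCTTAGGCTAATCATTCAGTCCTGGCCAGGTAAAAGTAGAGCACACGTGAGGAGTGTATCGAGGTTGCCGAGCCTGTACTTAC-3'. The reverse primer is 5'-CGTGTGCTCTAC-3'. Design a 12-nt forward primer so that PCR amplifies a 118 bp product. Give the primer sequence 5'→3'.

5'-GTGTAACTTCGA-3'

The reverse primer's reverse complement GTAGAGCACACG matches the template at positions 124–135, so the product ends at position 135.
A 118 bp product then starts at position 135 − 118 + 1 = 18.
The forward primer is identical to the top strand there: GTGTAACTTCGA.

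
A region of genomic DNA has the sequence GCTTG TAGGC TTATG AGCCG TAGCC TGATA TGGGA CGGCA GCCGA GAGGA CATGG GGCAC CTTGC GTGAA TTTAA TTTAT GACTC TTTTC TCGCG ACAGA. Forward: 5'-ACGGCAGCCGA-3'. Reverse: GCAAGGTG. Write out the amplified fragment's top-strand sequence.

The forward primer matches the template at positions 35–45.
Taking the reverse complement of GCAAGGTG gives CACCTTGC, found at positions 58–65 on the template; the primer anneals here to the top strand with its 3' end pointing upstream.
The product is the template from position 35 through 65 (31 bp).

5'-ACGGCAGCCGAGAGGACATGGGGCACCTTGC-3'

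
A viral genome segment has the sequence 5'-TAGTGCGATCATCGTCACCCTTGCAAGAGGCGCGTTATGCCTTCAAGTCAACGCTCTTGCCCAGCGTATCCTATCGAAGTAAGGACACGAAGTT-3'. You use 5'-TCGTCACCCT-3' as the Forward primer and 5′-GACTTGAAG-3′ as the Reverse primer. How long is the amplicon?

Forward primer TCGTCACCCT is found on the top strand at positions 12–21.
Taking the reverse complement of GACTTGAAG gives CTTCAAGTC, found at positions 41–49 on the template; the primer anneals here to the top strand with its 3' end pointing upstream.
Product length = (reverse-primer end) − (forward-primer start) + 1 = 49 − 12 + 1 = 38 bp.

38 bp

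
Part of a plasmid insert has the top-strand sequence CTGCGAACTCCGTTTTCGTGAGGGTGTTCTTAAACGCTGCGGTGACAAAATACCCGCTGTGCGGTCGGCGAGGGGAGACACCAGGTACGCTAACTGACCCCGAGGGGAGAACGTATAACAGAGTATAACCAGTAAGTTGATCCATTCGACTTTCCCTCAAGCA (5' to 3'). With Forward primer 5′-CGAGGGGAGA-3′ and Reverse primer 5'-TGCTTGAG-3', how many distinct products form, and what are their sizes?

The forward primer CGAGGGGAGA matches the top strand at positions 69–78, 101–110.
The reverse primer's reverse complement is CTCAAGCA, matching at positions 156–163.
Each forward site pairs with the reverse site to give a product ending at position 163: sizes 95, 63 bp.

Two products: 95 bp, 63 bp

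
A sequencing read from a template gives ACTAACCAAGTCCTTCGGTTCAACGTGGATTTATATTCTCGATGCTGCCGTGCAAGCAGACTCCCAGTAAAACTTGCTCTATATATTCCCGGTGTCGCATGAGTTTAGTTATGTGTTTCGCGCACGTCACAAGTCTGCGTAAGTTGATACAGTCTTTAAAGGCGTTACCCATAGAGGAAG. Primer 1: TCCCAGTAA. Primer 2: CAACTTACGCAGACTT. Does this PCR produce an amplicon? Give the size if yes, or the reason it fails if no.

Yes — an 85 bp product.

Primer 1 (TCCCAGTAA) matches the top strand at positions 62–70; it acts as a forward primer.
Primer 2's reverse complement is AAGTCTGCGTAAGTTG, matching the top strand at positions 131–146; it acts as a reverse primer.
The 3' ends face each other across positions 62–146, giving an 85 bp product.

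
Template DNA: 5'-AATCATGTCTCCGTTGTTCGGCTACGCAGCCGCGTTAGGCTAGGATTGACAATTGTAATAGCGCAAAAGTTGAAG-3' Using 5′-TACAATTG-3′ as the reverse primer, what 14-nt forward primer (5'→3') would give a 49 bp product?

5'-CTCCGTTGTTCGGC-3'

The reverse primer's reverse complement CAATTGTA matches the template at positions 50–57, so the product ends at position 57.
A 49 bp product then starts at position 57 − 49 + 1 = 9.
The forward primer is identical to the top strand there: CTCCGTTGTTCGGC.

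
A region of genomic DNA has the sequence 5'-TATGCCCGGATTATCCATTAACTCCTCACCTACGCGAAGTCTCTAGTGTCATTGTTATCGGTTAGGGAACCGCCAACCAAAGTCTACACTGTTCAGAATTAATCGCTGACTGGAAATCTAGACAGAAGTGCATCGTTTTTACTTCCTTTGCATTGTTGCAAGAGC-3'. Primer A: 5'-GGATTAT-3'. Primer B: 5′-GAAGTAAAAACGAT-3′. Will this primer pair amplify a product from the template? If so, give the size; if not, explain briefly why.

Primer A (GGATTAT) matches the top strand at positions 8–14; it acts as a forward primer.
Primer B's reverse complement is ATCGTTTTTACTTC, matching the top strand at positions 132–145; it acts as a reverse primer.
The 3' ends face each other across positions 8–145, giving a 138 bp product.

Yes — a 138 bp product.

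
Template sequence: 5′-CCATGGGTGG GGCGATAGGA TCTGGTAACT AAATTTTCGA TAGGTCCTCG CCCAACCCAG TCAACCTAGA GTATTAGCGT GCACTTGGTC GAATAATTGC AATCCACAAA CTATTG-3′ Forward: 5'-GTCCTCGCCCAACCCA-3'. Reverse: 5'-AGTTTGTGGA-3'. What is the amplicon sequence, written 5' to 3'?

The forward primer matches the template at positions 44–59.
The reverse primer's reverse complement is TCCACAAACT, which matches the template at positions 103–112.
The product is the template from position 44 through 112 (69 bp).

5'-GTCCTCGCCCAACCCAGTCAACCTAGAGTATTAGCGTGCACTTGGTCGAATAATTGCAATCCACAAACT-3'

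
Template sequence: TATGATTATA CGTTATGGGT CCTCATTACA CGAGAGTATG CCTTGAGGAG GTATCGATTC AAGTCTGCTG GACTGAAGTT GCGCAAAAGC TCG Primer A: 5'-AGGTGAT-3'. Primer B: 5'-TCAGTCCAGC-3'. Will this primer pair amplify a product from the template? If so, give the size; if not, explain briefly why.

Primer A (AGGTGAT) does not match the top strand, and its reverse complement ATCACCT does not match either.
With no annealing site for primer A, no amplification occurs.

No product — primer A has no binding site in the template.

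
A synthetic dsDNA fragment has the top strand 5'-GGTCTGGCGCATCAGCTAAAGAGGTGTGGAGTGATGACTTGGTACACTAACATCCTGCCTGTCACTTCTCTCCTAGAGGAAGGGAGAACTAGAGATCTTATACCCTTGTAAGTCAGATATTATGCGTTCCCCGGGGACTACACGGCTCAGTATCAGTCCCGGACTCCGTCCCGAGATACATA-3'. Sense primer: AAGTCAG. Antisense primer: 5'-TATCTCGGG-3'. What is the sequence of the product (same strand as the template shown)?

Scanning the template, AAGTCAG occurs at positions 110–116; this primer anneals to the bottom strand there with its 3' end pointing downstream.
Taking the reverse complement of TATCTCGGG gives CCCGAGATA, found at positions 170–178 on the template; the primer anneals here to the top strand with its 3' end pointing upstream.
The product is the template from position 110 through 178 (69 bp).

5'-AAGTCAGATATTATGCGTTCCCCGGGGACTACACGGCTCAGTATCAGTCCCGGACTCCGTCCCGAGATA-3'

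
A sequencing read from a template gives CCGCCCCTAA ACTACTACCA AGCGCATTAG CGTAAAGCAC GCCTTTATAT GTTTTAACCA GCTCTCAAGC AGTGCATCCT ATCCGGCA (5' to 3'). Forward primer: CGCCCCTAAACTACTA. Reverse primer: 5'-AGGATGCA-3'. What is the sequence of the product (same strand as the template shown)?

Scanning the template, CGCCCCTAAACTACTA occurs at positions 2–17; this primer anneals to the bottom strand there with its 3' end pointing downstream.
The reverse primer's reverse complement is TGCATCCT, which matches the template at positions 73–80.
The product is the template from position 2 through 80 (79 bp).

5'-CGCCCCTAAACTACTACCAAGCGCATTAGCGTAAAGCACGCCTTTATATGTTTTAACCAGCTCTCAAGCAGTGCATCCT-3'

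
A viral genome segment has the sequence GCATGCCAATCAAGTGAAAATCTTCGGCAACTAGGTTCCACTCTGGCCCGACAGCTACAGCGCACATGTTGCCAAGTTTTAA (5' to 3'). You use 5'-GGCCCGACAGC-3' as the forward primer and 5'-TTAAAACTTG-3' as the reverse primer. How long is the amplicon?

38 bp

Forward primer GGCCCGACAGC is found on the top strand at positions 45–55.
The reverse primer's reverse complement is CAAGTTTTAA, which matches the template at positions 73–82.
Product length = (reverse-primer end) − (forward-primer start) + 1 = 82 − 45 + 1 = 38 bp.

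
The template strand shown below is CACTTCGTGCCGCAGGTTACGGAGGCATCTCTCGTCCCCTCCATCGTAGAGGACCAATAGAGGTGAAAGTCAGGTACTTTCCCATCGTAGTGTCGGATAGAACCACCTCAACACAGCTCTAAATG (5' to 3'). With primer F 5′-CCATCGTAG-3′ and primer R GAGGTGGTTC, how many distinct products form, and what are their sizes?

Two products: 69 bp, 28 bp

The forward primer CCATCGTAG matches the top strand at positions 41–49, 82–90.
The reverse primer's reverse complement is GAACCACCTC, matching at positions 100–109.
Each forward site pairs with the reverse site to give a product ending at position 109: sizes 69, 28 bp.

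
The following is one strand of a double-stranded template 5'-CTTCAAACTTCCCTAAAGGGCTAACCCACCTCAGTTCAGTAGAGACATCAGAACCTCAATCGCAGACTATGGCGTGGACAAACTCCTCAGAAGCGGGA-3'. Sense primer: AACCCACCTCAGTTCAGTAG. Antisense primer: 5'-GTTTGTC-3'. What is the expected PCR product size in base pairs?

61 bp

Forward primer AACCCACCTCAGTTCAGTAG is found on the top strand at positions 23–42.
Taking the reverse complement of GTTTGTC gives GACAAAC, found at positions 77–83 on the template; the primer anneals here to the top strand with its 3' end pointing upstream.
Product length = (reverse-primer end) − (forward-primer start) + 1 = 83 − 23 + 1 = 61 bp.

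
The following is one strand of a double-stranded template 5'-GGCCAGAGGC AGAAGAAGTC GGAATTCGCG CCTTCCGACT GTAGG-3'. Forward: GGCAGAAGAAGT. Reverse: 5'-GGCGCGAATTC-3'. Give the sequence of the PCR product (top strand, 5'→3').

The forward primer matches the template at positions 8–19.
Taking the reverse complement of GGCGCGAATTC gives GAATTCGCGCC, found at positions 22–32 on the template; the primer anneals here to the top strand with its 3' end pointing upstream.
The product is the template from position 8 through 32 (25 bp).

5'-GGCAGAAGAAGTCGGAATTCGCGCC-3'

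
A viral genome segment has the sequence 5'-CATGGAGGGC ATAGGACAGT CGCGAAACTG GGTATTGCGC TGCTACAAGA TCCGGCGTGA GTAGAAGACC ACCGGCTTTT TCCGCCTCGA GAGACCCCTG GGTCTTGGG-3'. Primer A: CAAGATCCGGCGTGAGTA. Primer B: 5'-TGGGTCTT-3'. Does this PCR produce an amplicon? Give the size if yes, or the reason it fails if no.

No product — both primers anneal to the same strand and extend in the same direction.

Primer A (CAAGATCCGGCGTGAGTA) matches the top strand at positions 46–63 (3' end points downstream).
Primer B (TGGGTCTT) also matches the top strand directly, at positions 99–106 — its reverse complement AAGACCCA is not present.
Both primers anneal to the bottom strand with 3' ends pointing the same way, so neither can prime synthesis back toward the other.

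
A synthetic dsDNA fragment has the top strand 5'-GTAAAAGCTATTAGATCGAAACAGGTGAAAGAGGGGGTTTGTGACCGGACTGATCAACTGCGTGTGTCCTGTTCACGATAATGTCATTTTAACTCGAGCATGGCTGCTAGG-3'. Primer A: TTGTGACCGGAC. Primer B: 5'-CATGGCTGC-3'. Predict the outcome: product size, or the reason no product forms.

Primer A (TTGTGACCGGAC) matches the top strand at positions 39–50 (3' end points downstream).
Primer B (CATGGCTGC) also matches the top strand directly, at positions 99–107 — its reverse complement GCAGCCATG is not present.
Both primers anneal to the bottom strand with 3' ends pointing the same way, so neither can prime synthesis back toward the other.

No product — both primers anneal to the same strand and extend in the same direction.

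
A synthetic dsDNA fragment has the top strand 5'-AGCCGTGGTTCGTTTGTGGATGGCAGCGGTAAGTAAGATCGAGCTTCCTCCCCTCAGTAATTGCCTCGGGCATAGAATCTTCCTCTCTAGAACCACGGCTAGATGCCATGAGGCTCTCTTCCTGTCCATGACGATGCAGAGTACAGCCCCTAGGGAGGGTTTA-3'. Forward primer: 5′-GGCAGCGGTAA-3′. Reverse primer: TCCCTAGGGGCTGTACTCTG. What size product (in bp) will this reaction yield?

Forward primer GGCAGCGGTAA is found on the top strand at positions 22–32.
Taking the reverse complement of TCCCTAGGGGCTGTACTCTG gives CAGAGTACAGCCCCTAGGGA, found at positions 137–156 on the template; the primer anneals here to the top strand with its 3' end pointing upstream.
The product runs from position 22 to position 156, so its length is 156 − 22 + 1 = 135 bp.

135 bp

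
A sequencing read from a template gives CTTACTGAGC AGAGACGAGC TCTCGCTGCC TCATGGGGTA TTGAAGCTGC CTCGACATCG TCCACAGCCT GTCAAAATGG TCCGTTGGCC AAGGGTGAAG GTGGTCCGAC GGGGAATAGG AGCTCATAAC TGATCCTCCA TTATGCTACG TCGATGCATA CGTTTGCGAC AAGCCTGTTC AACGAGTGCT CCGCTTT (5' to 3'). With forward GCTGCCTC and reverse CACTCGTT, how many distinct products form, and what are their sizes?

Two products: 164 bp, 143 bp

The forward primer GCTGCCTC matches the top strand at positions 25–32, 46–53.
The reverse primer's reverse complement is AACGAGTG, matching at positions 181–188.
Each forward site pairs with the reverse site to give a product ending at position 188: sizes 164, 143 bp.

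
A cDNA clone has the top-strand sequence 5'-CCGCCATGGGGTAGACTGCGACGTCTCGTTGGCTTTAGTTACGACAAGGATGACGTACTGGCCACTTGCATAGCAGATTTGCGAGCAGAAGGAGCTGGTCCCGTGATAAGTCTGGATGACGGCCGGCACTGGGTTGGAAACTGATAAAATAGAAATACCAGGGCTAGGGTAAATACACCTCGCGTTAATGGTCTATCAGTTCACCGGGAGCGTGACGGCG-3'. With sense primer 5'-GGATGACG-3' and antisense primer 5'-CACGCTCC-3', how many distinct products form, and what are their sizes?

Two products: 167 bp, 101 bp

The forward primer GGATGACG matches the top strand at positions 48–55, 114–121.
The reverse primer's reverse complement is GGAGCGTG, matching at positions 207–214.
Each forward site pairs with the reverse site to give a product ending at position 214: sizes 167, 101 bp.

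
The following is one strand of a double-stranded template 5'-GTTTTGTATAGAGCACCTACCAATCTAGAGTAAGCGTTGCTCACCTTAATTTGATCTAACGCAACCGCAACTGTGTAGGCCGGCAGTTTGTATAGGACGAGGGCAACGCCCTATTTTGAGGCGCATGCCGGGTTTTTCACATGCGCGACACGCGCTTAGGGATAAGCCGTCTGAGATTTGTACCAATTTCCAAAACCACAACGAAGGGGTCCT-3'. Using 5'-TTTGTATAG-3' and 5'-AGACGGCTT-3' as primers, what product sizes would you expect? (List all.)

The forward primer TTTGTATAG matches the top strand at positions 3–11, 87–95.
The reverse primer's reverse complement is AAGCCGTCT, matching at positions 164–172.
Each forward site pairs with the reverse site to give a product ending at position 172: sizes 170, 86 bp.

170 bp, 86 bp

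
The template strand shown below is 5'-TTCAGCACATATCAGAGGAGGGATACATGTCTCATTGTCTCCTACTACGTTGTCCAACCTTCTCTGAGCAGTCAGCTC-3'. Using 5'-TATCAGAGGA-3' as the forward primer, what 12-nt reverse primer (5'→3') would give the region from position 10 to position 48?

5'-GTAGTAGGAGAC-3'

The product's 3' end on the top strand is position 48.
The reverse primer anneals to the top strand over positions 37–48, i.e. to GTCTCCTACTAC.
Its sequence written 5'→3' is the reverse complement: GTAGTAGGAGAC.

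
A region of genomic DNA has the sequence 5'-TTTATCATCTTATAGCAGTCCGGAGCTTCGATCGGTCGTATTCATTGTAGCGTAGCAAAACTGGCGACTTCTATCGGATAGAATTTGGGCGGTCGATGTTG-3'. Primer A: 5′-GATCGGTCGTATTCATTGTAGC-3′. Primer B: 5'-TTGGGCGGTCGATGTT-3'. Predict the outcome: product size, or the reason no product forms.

Primer A (GATCGGTCGTATTCATTGTAGC) matches the top strand at positions 30–51 (3' end points downstream).
Primer B (TTGGGCGGTCGATGTT) also matches the top strand directly, at positions 85–100 — its reverse complement AACATCGACCGCCCAA is not present.
Both primers anneal to the bottom strand with 3' ends pointing the same way, so neither can prime synthesis back toward the other.

No product — both primers anneal to the same strand and extend in the same direction.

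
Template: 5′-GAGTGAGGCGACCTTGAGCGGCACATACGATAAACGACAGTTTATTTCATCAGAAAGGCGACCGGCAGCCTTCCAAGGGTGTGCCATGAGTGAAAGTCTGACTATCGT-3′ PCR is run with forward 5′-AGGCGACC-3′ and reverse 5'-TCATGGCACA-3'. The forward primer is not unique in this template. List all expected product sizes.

The forward primer AGGCGACC matches the top strand at positions 6–13, 56–63.
The reverse primer's reverse complement is TGTGCCATGA, matching at positions 80–89.
Each forward site pairs with the reverse site to give a product ending at position 89: sizes 84, 34 bp.

84 bp, 34 bp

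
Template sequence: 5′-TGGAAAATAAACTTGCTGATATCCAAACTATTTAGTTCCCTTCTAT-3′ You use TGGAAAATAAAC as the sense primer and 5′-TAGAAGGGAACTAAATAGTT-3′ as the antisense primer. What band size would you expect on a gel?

45 bp

Forward primer TGGAAAATAAAC is found on the top strand at positions 1–12.
The reverse primer's reverse complement is AACTATTTAGTTCCCTTCTA, which matches the template at positions 26–45.
Product length = (reverse-primer end) − (forward-primer start) + 1 = 45 − 1 + 1 = 45 bp.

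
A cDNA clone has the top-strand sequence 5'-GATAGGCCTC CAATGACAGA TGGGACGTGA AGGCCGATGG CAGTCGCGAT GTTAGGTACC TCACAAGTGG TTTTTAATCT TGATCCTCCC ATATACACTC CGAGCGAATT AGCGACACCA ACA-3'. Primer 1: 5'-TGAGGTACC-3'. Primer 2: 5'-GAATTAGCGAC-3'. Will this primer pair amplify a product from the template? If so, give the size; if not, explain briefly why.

Primer 1 (TGAGGTACC) has reverse complement GGTACCTCA, which matches the top strand at positions 55–63; primer 1 anneals to the top strand there with its 3' end pointing upstream toward position 55.
Primer 2 (GAATTAGCGAC) matches the top strand directly at positions 106–116; it anneals to the bottom strand with its 3' end pointing downstream toward position 116.
The 3' ends diverge (primer 1 extends toward position 1, primer 2 toward position 123), so the primers never converge on a shared product.

No product — the primers' 3' ends point away from each other.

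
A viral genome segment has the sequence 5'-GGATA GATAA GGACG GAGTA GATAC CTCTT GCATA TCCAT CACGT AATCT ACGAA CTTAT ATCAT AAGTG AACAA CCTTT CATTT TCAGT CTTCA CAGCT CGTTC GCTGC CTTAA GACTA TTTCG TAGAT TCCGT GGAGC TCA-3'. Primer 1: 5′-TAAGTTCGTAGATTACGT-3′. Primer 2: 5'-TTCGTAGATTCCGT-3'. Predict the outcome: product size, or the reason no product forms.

Primer 1 (TAAGTTCGTAGATTACGT) has reverse complement ACGTAATCTACGAACTTA, which matches the top strand at positions 42–59; primer 1 anneals to the top strand there with its 3' end pointing upstream toward position 42.
Primer 2 (TTCGTAGATTCCGT) matches the top strand directly at positions 122–135; it anneals to the bottom strand with its 3' end pointing downstream toward position 135.
The 3' ends diverge (primer 1 extends toward position 1, primer 2 toward position 143), so the primers never converge on a shared product.

No product — the primers' 3' ends point away from each other.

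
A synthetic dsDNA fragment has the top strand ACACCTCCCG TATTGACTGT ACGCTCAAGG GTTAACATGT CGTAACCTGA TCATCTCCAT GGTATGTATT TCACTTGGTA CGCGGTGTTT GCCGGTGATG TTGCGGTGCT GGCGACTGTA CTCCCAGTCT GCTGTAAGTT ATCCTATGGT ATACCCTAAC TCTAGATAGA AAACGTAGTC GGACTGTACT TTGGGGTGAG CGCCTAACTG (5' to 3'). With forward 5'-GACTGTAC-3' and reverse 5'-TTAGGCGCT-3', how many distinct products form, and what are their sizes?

Three products: 193 bp, 94 bp, 26 bp

The forward primer GACTGTAC matches the top strand at positions 15–22, 114–121, 182–189.
The reverse primer's reverse complement is AGCGCCTAA, matching at positions 199–207.
Each forward site pairs with the reverse site to give a product ending at position 207: sizes 193, 94, 26 bp.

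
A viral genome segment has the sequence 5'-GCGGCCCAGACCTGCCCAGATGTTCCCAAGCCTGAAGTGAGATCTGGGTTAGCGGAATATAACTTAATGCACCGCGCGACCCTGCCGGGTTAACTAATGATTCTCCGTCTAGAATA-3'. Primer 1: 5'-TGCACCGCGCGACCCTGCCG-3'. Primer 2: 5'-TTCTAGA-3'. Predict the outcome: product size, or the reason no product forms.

Primer 1 (TGCACCGCGCGACCCTGCCG) matches the top strand at positions 68–87; it acts as a forward primer.
Primer 2's reverse complement is TCTAGAA, matching the top strand at positions 108–114; it acts as a reverse primer.
The 3' ends face each other across positions 68–114, giving a 47 bp product.

Yes — a 47 bp product.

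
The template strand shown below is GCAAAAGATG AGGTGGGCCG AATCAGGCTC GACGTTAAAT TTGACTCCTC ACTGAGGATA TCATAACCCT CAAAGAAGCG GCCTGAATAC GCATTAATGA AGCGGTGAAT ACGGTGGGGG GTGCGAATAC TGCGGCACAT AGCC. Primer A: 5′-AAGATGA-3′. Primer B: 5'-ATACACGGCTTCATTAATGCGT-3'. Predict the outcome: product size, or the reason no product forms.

Primer B (ATACACGGCTTCATTAATGCGT) does not match the top strand, and its reverse complement ACGCATTAATGAAGCCGTGTAT does not match either.
With no annealing site for primer B, no amplification occurs.

No product — primer B has no binding site in the template.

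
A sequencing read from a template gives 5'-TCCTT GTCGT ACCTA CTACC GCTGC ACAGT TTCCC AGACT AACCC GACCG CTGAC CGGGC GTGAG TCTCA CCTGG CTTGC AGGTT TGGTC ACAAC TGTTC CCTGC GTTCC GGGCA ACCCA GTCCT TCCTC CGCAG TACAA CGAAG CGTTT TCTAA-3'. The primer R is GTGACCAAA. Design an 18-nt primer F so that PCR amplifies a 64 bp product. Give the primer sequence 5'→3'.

5'-GTTTCCCAGACTAACCCG-3'

The reverse primer's reverse complement TTTGGTCAC matches the template at positions 84–92, so the product ends at position 92.
A 64 bp product then starts at position 92 − 64 + 1 = 29.
The forward primer is identical to the top strand there: GTTTCCCAGACTAACCCG.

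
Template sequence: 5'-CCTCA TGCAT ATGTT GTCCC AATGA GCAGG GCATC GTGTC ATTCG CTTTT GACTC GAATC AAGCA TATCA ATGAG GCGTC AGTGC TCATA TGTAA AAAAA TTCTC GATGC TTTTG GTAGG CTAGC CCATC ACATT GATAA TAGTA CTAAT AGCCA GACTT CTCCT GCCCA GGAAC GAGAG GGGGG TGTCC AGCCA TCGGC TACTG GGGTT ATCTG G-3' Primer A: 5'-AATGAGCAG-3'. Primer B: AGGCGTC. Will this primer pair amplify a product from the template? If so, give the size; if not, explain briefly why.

Primer A (AATGAGCAG) matches the top strand at positions 21–29 (3' end points downstream).
Primer B (AGGCGTC) also matches the top strand directly, at positions 74–80 — its reverse complement GACGCCT is not present.
Both primers anneal to the bottom strand with 3' ends pointing the same way, so neither can prime synthesis back toward the other.

No product — both primers anneal to the same strand and extend in the same direction.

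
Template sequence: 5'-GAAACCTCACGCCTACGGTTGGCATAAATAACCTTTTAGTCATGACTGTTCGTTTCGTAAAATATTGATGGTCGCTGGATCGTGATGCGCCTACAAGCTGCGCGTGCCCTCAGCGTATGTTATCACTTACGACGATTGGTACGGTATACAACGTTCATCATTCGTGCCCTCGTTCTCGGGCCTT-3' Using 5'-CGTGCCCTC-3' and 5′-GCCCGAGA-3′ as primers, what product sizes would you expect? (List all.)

79 bp, 19 bp

The forward primer CGTGCCCTC matches the top strand at positions 103–111, 163–171.
The reverse primer's reverse complement is TCTCGGGC, matching at positions 174–181.
Each forward site pairs with the reverse site to give a product ending at position 181: sizes 79, 19 bp.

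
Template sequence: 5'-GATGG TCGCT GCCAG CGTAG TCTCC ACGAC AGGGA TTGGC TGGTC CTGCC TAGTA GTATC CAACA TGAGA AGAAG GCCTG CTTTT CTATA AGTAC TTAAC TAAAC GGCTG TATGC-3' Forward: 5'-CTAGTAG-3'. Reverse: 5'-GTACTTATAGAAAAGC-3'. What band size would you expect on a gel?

Scanning the template, CTAGTAG occurs at positions 50–56; this primer anneals to the bottom strand there with its 3' end pointing downstream.
Taking the reverse complement of GTACTTATAGAAAAGC gives GCTTTTCTATAAGTAC, found at positions 80–95 on the template; the primer anneals here to the top strand with its 3' end pointing upstream.
Product length = (reverse-primer end) − (forward-primer start) + 1 = 95 − 50 + 1 = 46 bp.

46 bp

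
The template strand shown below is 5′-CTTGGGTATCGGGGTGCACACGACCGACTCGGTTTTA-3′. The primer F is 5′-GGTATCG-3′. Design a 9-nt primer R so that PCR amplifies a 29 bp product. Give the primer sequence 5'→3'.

The forward primer binds at positions 5–11, so a 29 bp product ends at position 5 + 29 − 1 = 33.
The reverse primer anneals to the top strand over positions 25–33, i.e. to CGACTCGGT.
Its sequence written 5'→3' is the reverse complement: ACCGAGTCG.

5'-ACCGAGTCG-3'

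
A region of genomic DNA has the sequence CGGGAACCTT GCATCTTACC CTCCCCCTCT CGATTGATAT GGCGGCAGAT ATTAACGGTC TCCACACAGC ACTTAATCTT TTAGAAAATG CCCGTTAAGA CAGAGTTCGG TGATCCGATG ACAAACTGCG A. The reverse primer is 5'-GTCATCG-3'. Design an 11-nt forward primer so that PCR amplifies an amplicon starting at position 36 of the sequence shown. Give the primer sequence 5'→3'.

5'-GATATGGCGGC-3'

The reverse primer's reverse complement CGATGAC matches the template at positions 116–122; the product starts at position 36.
The forward primer is identical to the top strand over positions 36–46: GATATGGCGGC.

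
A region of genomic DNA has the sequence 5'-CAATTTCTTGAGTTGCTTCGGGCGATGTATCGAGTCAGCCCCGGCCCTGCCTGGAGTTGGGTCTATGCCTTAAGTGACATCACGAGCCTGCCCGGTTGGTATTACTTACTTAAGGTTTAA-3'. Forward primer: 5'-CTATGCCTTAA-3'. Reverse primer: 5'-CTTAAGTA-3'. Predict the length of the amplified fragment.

Forward primer CTATGCCTTAA is found on the top strand at positions 63–73.
The reverse primer's reverse complement is TACTTAAG, which matches the template at positions 107–114.
Product length = (reverse-primer end) − (forward-primer start) + 1 = 114 − 63 + 1 = 52 bp.

52 bp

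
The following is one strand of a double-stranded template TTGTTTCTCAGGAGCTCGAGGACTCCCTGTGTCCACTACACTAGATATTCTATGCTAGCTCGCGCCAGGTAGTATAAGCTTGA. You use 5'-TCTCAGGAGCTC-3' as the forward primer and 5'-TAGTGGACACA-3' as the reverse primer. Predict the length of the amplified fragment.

33 bp

The forward primer matches the template at positions 6–17.
Reverse complement of the reverse primer: TGTGTCCACTA. This occurs on the top strand at positions 28–38.
Product length = (reverse-primer end) − (forward-primer start) + 1 = 38 − 6 + 1 = 33 bp.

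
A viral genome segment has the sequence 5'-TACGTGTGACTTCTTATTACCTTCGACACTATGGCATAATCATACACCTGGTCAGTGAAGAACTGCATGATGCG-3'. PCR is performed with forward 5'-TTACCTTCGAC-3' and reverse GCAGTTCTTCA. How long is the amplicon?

50 bp

Forward primer TTACCTTCGAC is found on the top strand at positions 17–27.
Taking the reverse complement of GCAGTTCTTCA gives TGAAGAACTGC, found at positions 56–66 on the template; the primer anneals here to the top strand with its 3' end pointing upstream.
The product runs from position 17 to position 66, so its length is 66 − 17 + 1 = 50 bp.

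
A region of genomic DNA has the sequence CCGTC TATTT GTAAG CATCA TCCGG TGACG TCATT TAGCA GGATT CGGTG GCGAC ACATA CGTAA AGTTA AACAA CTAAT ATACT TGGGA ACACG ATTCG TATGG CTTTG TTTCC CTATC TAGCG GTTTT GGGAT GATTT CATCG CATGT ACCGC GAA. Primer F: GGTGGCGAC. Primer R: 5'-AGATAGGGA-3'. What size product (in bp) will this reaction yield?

75 bp

The forward primer matches the template at positions 47–55.
Reverse complement of the reverse primer: TCCCTATCT. This occurs on the top strand at positions 113–121.
The product runs from position 47 to position 121, so its length is 121 − 47 + 1 = 75 bp.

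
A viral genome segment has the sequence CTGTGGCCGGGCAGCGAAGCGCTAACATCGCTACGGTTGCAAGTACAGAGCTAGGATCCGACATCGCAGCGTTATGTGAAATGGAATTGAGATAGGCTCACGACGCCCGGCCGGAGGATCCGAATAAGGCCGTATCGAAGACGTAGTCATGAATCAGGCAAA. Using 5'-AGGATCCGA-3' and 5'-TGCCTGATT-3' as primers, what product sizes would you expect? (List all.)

The forward primer AGGATCCGA matches the top strand at positions 53–61, 115–123.
The reverse primer's reverse complement is AATCAGGCA, matching at positions 152–160.
Each forward site pairs with the reverse site to give a product ending at position 160: sizes 108, 46 bp.

108 bp, 46 bp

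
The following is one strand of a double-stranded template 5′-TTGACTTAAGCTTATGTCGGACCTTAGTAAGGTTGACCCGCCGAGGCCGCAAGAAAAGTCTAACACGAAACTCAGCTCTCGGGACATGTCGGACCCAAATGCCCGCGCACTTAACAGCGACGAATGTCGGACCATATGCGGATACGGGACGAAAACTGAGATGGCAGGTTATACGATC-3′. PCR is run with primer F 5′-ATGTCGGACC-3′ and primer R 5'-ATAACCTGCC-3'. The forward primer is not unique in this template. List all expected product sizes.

The forward primer ATGTCGGACC matches the top strand at positions 14–23, 86–95, 124–133.
The reverse primer's reverse complement is GGCAGGTTAT, matching at positions 163–172.
Each forward site pairs with the reverse site to give a product ending at position 172: sizes 159, 87, 49 bp.

159 bp, 87 bp, 49 bp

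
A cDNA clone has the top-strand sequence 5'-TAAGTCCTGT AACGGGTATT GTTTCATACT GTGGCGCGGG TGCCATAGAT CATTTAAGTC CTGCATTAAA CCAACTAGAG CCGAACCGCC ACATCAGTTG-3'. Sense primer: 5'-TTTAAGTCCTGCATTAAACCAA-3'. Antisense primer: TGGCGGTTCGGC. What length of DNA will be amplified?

The forward primer matches the template at positions 53–74.
Reverse complement of the reverse primer: GCCGAACCGCCA. This occurs on the top strand at positions 80–91.
Amplicon spans positions 53–91: 39 bp.

39 bp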